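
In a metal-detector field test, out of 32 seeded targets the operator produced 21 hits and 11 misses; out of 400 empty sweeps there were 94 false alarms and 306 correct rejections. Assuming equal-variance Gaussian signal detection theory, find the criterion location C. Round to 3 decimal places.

H = 21/32 = 0.6562
FA = 94/400 = 0.2350
z(H) = z(0.6562) = 0.4021
z(FA) = z(0.2350) = -0.7225
c = −½·[z(H) + z(FA)] = −0.5 × (0.4021 + (-0.7225)) = 0.1602

C = 0.160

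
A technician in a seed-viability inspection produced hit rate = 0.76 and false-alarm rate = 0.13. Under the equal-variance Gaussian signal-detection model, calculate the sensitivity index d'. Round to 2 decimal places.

z(H) = z(0.76) = 0.7063
z(FA) = z(0.13) = -1.1264
d' = z(H) − z(FA) = 0.7063 − (-1.1264) = 1.8327

d' = 1.83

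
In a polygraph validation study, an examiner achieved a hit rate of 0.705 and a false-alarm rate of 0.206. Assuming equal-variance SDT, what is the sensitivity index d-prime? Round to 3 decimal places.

z(H) = z(0.705) = 0.5388
z(FA) = z(0.206) = -0.8204
d' = z(H) − z(FA) = 0.5388 − (-0.8204) = 1.3592

d-prime = 1.359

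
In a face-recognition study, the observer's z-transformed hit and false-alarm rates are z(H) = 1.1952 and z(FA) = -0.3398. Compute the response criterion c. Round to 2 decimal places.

c = −½·[z(H) + z(FA)] = −½·(1.1952 + (-0.3398)) = -0.4277

c = -0.43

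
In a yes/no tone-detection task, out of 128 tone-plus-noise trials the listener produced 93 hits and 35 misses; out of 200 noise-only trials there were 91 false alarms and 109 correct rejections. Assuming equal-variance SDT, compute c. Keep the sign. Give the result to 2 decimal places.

c = -0.24

H = 93/128 = 0.7266
FA = 91/200 = 0.4550
z(H) = 0.6026
z(FA) = -0.1130
c = −½·[z(H) + z(FA)] = −0.5 × (0.6026 + (-0.1130)) = -0.2448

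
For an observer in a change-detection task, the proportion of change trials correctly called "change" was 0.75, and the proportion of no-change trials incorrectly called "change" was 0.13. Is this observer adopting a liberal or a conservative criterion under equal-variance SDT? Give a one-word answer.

conservative

z(H) = 0.674, z(FA) = -1.126
c = −½·(z(H) + z(FA)) = 0.226
c > 0 → conservative criterion (biased toward responding “no”).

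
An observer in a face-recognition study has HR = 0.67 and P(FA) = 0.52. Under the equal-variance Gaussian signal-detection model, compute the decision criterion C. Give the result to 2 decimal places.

z(0.67) = 0.4399, z(0.52) = 0.0502
c = −½·[z(H) + z(FA)] = −0.5 × (0.4399 + 0.0502) = -0.24505
c < 0: the observer has a liberal response bias.

C = -0.25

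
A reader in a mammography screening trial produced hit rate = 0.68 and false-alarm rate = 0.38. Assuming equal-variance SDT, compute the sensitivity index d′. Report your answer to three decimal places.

d′ = 0.773

z(H) = 0.4677
z(FA) = -0.3055
d' = z(H) − z(FA) = 0.4677 − (-0.3055) = 0.7732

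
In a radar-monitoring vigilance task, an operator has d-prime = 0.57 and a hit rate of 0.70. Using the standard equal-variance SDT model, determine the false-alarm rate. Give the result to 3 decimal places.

false-alarm rate = 0.482

z(hit rate) = z(0.70) = 0.5244
z(FA) = z(H) − d' = 0.5244 − 0.57 = -0.0456
false-alarm rate = Φ(-0.0456) = 0.4818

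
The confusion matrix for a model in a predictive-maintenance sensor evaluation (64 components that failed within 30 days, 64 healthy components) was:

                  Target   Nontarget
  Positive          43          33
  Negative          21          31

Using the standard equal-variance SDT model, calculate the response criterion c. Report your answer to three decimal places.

c = -0.242

H = 43/64 = 0.6719
FA = 33/64 = 0.5156
z(H) = z(0.6719) = 0.4452
z(FA) = z(0.5156) = 0.0391
c = −½·[z(H) + z(FA)] = −0.5 × (0.4452 + 0.0391) = -0.24215
c < 0: the model has a liberal response bias.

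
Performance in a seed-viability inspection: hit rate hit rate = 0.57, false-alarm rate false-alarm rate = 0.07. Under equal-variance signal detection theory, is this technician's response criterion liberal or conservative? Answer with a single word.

conservative

z(H) = 0.176, z(FA) = -1.476
c = −½·(z(H) + z(FA)) = 0.650
c > 0 → conservative criterion (biased toward responding “no”).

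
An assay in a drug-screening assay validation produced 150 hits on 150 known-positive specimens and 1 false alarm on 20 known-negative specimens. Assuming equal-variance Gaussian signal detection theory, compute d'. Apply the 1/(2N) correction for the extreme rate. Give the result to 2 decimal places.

d' = 4.36

The hit rate is 150/150 = 1, so apply the 1/(2N) correction: H → 1 − 1/(2·150) = 0.99667.
z(H) = z(0.99667) = 2.713
z(FA) = z(0.05000) = -1.645
d' = 2.713 − (-1.645) = 4.358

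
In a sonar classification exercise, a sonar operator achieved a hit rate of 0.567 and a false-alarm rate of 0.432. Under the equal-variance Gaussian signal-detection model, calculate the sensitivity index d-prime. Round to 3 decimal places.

z(H) = 0.1687
z(FA) = -0.1713
d' = z(H) − z(FA) = 0.1687 − (-0.1713) = 0.3400

d-prime = 0.340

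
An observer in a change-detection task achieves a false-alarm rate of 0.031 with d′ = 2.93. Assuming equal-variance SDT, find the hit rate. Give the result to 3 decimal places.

hit rate = 0.856

z(false-alarm rate) = z(0.031) = -1.8663
z(H) = z(FA) + d' = -1.8663 + 2.93 = 1.0637
hit rate = Φ(1.0637) = 0.8563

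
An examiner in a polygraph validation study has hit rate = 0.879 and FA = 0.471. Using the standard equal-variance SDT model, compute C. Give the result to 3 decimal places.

C = -0.549

Φ⁻¹(H) = 1.1700
Φ⁻¹(FA) = -0.0728
c = −½·[z(H) + z(FA)] = −0.5 × (1.1700 + (-0.0728)) = -0.5486
c < 0: the examiner has a liberal response bias.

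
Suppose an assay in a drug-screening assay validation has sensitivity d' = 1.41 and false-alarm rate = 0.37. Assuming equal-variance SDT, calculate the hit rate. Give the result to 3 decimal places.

hit rate = 0.860

z(false-alarm rate) = z(0.37) = -0.3319
z(H) = z(FA) + d' = -0.3319 + 1.41 = 1.0781
hit rate = Φ(1.0781) = 0.8595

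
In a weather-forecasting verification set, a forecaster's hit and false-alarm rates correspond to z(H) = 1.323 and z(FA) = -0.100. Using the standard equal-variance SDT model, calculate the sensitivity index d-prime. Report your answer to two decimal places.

d-prime = 1.42

d' = z(H) − z(FA) = 1.323 − (-0.100) = 1.423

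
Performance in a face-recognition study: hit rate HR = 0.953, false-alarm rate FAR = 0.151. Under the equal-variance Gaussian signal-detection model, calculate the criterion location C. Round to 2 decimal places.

C = -0.32

z(H) = z(0.953) = 1.675
z(FA) = z(0.151) = -1.032
c = −½·[z(H) + z(FA)] = −0.5 × (1.675 + (-1.032)) = -0.3215
c < 0: the observer has a liberal response bias.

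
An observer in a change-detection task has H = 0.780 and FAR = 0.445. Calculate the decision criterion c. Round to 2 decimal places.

c = -0.32

z(H) = z(0.780) = 0.772
z(FA) = z(0.445) = -0.138
c = −½·[z(H) + z(FA)] = −0.5 × (0.772 + (-0.138)) = -0.317
c < 0: the observer has a liberal response bias.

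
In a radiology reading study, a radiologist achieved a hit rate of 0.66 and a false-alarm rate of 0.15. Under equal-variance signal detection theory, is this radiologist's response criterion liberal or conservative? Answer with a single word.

conservative

z(H) = 0.412, z(FA) = -1.036
c = −½·(z(H) + z(FA)) = 0.312
c > 0 → conservative criterion (biased toward responding “no”).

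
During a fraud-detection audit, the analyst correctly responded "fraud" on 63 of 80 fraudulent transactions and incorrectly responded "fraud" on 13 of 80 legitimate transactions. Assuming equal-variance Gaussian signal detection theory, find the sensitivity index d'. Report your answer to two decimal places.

H = 63/80 = 0.7875
FA = 13/80 = 0.1625
Φ⁻¹(H) = 0.798
Φ⁻¹(FA) = -0.984
d' = z(H) − z(FA) = 0.798 − (-0.984) = 1.782

d' = 1.78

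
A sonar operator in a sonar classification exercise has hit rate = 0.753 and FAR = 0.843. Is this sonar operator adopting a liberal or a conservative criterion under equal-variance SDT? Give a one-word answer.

z(H) = 0.684, z(FA) = 1.007
c = −½·(z(H) + z(FA)) = -0.8455
c < 0 → liberal criterion (biased toward responding “yes”).

liberal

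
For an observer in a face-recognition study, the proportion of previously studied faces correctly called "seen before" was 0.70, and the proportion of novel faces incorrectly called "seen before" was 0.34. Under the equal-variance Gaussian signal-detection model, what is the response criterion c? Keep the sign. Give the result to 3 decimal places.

c = -0.056

Φ⁻¹(H) = Φ⁻¹(0.70) = 0.5244
Φ⁻¹(FA) = Φ⁻¹(0.34) = -0.4125
c = −½·[z(H) + z(FA)] = −0.5 × (0.5244 + (-0.4125)) = -0.05595
c < 0: the observer has a liberal response bias.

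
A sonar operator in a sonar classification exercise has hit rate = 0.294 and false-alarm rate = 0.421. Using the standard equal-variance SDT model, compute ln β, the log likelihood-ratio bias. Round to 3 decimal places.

ln β = -0.127

Φ⁻¹(0.294) = -0.5417, Φ⁻¹(0.421) = -0.1993
ln β = −½·[z(H)² − z(FA)²] = −0.5 × (0.2934 − 0.0397) = -0.12685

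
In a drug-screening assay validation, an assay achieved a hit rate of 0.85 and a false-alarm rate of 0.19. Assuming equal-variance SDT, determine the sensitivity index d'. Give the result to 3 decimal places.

d' = 1.914

Φ⁻¹(H) = 1.0364
Φ⁻¹(FA) = -0.8779
d' = z(H) − z(FA) = 1.0364 − (-0.8779) = 1.9143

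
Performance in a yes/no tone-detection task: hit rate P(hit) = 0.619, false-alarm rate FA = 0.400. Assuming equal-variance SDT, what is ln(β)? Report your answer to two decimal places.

z(H) = 0.303
z(FA) = -0.253
ln β = −½·[z(H)² − z(FA)²] = −0.5 × (0.092 − 0.064) = -0.014

ln β = -0.01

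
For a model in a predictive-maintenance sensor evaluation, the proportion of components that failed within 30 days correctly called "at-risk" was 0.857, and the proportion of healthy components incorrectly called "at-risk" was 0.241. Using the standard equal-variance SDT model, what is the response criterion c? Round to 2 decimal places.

c = -0.18

z(H) = z(0.857) = 1.067
z(FA) = z(0.241) = -0.703
c = −½·[z(H) + z(FA)] = −0.5 × (1.067 + (-0.703)) = -0.182
c < 0: the model has a liberal response bias.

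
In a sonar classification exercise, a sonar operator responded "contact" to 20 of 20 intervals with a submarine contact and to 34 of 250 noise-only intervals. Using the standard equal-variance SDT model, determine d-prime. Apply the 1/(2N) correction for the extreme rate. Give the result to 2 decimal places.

d-prime = 3.06

The hit rate is 20/20 = 1, so apply the 1/(2N) correction: H → 1 − 1/(2·20) = 0.97500.
z(H) = z(0.97500) = 1.960
z(FA) = z(0.13600) = -1.098
d' = 1.960 − (-1.098) = 3.058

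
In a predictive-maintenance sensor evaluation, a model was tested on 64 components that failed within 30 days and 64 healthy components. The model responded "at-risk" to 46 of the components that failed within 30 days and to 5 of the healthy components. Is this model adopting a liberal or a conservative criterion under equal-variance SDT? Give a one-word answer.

z(H) = 0.579, z(FA) = -1.418
c = −½·(z(H) + z(FA)) = 0.4195
c > 0 → conservative criterion (biased toward responding “no”).

conservative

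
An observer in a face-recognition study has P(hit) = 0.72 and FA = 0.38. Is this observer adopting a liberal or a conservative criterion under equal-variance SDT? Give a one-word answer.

z(H) = 0.583, z(FA) = -0.305
c = −½·(z(H) + z(FA)) = -0.139
c < 0 → liberal criterion (biased toward responding “yes”).

liberal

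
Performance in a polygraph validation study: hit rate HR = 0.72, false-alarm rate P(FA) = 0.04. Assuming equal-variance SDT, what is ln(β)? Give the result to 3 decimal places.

z(0.72) = 0.5828, z(0.04) = -1.7507
ln β = −½·[z(H)² − z(FA)²] = −0.5 × (0.3397 − 3.0650) = 1.36265

ln β = 1.363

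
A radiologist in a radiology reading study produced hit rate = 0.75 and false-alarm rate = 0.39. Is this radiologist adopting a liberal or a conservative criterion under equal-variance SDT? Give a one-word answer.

z(H) = 0.674, z(FA) = -0.279
c = −½·(z(H) + z(FA)) = -0.1975
c < 0 → liberal criterion (biased toward responding “yes”).

liberal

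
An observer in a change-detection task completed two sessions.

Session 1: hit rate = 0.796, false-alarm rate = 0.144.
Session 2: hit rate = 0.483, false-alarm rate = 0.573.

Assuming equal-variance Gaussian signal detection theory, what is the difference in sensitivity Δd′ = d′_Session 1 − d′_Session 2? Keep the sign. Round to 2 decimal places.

Δd′ = 2.12

Session 1: z(0.796) = 0.827, z(0.144) = -1.063, d' = 1.890
Session 2: z(0.483) = -0.043, z(0.573) = 0.184, d' = -0.227
Δd' = d'_Session 1 − d'_Session 2 = 1.890 − (-0.227) = 2.117
Session 1 has the higher sensitivity.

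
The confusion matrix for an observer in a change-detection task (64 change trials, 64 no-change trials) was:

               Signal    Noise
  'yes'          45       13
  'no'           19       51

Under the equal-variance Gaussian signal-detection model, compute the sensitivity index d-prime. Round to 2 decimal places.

d-prime = 1.36

H = 45/64 = 0.7031
FA = 13/64 = 0.2031
Φ⁻¹(H) = Φ⁻¹(0.7031) = 0.5333
Φ⁻¹(FA) = Φ⁻¹(0.2031) = -0.8306
d' = z(H) − z(FA) = 0.5333 − (-0.8306) = 1.3639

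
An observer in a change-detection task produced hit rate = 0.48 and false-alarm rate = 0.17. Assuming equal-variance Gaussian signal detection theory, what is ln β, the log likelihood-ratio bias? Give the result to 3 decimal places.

ln β = 0.454

Φ⁻¹(H) = Φ⁻¹(0.48) = -0.0502
Φ⁻¹(FA) = Φ⁻¹(0.17) = -0.9542
ln β = −½·[z(H)² − z(FA)²] = −0.5 × (0.0025 − 0.9105) = 0.4540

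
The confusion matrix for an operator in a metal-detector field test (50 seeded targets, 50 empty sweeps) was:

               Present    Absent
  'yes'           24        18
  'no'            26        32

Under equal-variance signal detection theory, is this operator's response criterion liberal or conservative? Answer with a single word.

conservative

z(H) = -0.050, z(FA) = -0.358
c = −½·(z(H) + z(FA)) = 0.204
c > 0 → conservative criterion (biased toward responding “no”).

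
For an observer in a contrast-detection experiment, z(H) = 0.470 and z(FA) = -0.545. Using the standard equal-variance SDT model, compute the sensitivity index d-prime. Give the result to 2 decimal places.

d' = z(H) − z(FA) = 0.470 − (-0.545) = 1.015

d-prime = 1.02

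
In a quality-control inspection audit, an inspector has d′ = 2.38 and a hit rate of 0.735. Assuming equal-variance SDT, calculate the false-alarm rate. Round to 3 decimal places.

false-alarm rate = 0.040

z(hit rate) = z(0.735) = 0.6280
z(FA) = z(H) − d' = 0.6280 − 2.38 = -1.7520
false-alarm rate = Φ(-1.7520) = 0.0399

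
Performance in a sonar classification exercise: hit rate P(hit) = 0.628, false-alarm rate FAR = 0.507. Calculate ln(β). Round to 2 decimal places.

ln β = -0.05

z(H) = 0.327
z(FA) = 0.018
ln β = −½·[z(H)² − z(FA)²] = −0.5 × (0.107 − 0.000) = -0.0535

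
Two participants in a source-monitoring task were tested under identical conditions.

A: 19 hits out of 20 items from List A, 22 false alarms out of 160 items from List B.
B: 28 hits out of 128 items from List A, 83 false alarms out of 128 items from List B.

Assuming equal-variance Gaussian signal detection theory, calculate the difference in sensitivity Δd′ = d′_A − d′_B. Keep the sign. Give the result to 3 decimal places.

Δd′ = 3.894

A: z(0.9500) = 1.6449, z(0.1375) = -1.0916, d' = 2.7365
B: z(0.2188) = -0.7763, z(0.6484) = 0.3810, d' = -1.1573
Δd' = d'_A − d'_B = 2.7365 − (-1.1573) = 3.8938
A has the higher sensitivity.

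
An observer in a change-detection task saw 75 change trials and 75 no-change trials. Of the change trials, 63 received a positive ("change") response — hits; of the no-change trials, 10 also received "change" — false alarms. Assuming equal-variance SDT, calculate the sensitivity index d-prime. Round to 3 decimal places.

H = 63/75 = 0.8400
FA = 10/75 = 0.1333
z(0.8400) = 0.9945, z(0.1333) = -1.1109
d' = z(H) − z(FA) = 0.9945 − (-1.1109) = 2.1054

d-prime = 2.105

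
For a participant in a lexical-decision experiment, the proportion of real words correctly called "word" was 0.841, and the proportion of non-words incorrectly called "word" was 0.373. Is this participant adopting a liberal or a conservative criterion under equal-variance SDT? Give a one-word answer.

liberal

z(H) = 0.999, z(FA) = -0.324
c = −½·(z(H) + z(FA)) = -0.3375
c < 0 → liberal criterion (biased toward responding “yes”).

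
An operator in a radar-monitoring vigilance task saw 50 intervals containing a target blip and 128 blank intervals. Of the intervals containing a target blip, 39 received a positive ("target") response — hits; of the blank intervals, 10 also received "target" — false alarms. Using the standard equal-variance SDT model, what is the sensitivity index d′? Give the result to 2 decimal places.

H = 39/50 = 0.7800
FA = 10/128 = 0.0781
z(0.7800) = 0.772, z(0.0781) = -1.418
d' = z(H) − z(FA) = 0.772 − (-1.418) = 2.190

d′ = 2.19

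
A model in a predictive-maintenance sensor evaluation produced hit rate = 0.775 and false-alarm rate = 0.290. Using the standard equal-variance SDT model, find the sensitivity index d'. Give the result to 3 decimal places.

z(H) = z(0.775) = 0.7554
z(FA) = z(0.290) = -0.5534
d' = z(H) − z(FA) = 0.7554 − (-0.5534) = 1.3088

d' = 1.309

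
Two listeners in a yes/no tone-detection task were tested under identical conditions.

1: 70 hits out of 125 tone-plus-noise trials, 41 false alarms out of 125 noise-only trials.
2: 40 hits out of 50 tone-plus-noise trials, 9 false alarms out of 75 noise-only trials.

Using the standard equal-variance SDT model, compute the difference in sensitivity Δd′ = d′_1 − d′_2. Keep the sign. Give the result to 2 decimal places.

Δd′ = -1.42

1: z(0.5600) = 0.151, z(0.3280) = -0.445, d' = 0.596
2: z(0.8000) = 0.842, z(0.1200) = -1.175, d' = 2.017
Δd' = d'_1 − d'_2 = 0.596 − 2.017 = -1.421
2 has the higher sensitivity.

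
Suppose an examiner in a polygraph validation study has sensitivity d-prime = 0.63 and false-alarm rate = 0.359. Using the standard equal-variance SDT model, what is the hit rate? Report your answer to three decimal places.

z(false-alarm rate) = z(0.359) = -0.3611
z(H) = z(FA) + d' = -0.3611 + 0.63 = 0.2689
hit rate = Φ(0.2689) = 0.6060

hit rate = 0.606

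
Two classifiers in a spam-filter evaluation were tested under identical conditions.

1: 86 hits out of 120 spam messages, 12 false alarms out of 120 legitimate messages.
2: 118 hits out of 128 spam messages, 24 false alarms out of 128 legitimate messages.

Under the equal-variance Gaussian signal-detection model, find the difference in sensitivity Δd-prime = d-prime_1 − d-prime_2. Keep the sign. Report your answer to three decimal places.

1: z(0.7167) = 0.5731, z(0.1000) = -1.2816, d' = 1.8547
2: z(0.9219) = 1.4180, z(0.1875) = -0.8871, d' = 2.3051
Δd' = d'_1 − d'_2 = 1.8547 − 2.3051 = -0.4504
2 has the higher sensitivity.

Δd-prime = -0.450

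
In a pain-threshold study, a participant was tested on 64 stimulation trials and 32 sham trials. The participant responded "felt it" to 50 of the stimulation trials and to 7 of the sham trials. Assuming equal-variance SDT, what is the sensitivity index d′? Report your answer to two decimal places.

d′ = 1.55

H = 50/64 = 0.7812
FA = 7/32 = 0.2188
Φ⁻¹(0.7812) = 0.7763, Φ⁻¹(0.2188) = -0.7763
d' = z(H) − z(FA) = 0.7763 − (-0.7763) = 1.5526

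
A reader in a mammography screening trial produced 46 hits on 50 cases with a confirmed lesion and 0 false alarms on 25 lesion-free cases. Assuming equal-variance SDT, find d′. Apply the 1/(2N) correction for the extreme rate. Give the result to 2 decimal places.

d′ = 3.46

The false-alarm rate is 0/25 = 0, so apply the 1/(2N) correction: FA → 1/(2·25) = 0.02000.
z(H) = z(0.92000) = 1.405
z(FA) = z(0.02000) = -2.054
d' = 1.405 − (-2.054) = 3.459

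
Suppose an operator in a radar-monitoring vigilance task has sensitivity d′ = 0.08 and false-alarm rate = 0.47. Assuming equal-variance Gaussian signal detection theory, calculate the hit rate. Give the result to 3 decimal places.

z(false-alarm rate) = z(0.47) = -0.0753
z(H) = z(FA) + d' = -0.0753 + 0.08 = 0.0047
hit rate = Φ(0.0047) = 0.5019

hit rate = 0.502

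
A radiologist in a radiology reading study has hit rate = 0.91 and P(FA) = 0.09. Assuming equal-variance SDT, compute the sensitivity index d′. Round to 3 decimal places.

z(0.91) = 1.3408, z(0.09) = -1.3408
d' = z(H) − z(FA) = 1.3408 − (-1.3408) = 2.6816

d′ = 2.682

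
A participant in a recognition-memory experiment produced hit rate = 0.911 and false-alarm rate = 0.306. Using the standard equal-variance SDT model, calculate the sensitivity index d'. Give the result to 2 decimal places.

z(0.911) = 1.347, z(0.306) = -0.507
d' = z(H) − z(FA) = 1.347 − (-0.507) = 1.854

d' = 1.85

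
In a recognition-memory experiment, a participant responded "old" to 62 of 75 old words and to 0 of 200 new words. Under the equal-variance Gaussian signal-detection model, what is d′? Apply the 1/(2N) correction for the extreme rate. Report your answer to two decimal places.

The false-alarm rate is 0/200 = 0, so apply the 1/(2N) correction: FA → 1/(2·200) = 0.00250.
z(H) = z(0.82667) = 0.941
z(FA) = z(0.00250) = -2.807
d' = 0.941 − (-2.807) = 3.748

d′ = 3.75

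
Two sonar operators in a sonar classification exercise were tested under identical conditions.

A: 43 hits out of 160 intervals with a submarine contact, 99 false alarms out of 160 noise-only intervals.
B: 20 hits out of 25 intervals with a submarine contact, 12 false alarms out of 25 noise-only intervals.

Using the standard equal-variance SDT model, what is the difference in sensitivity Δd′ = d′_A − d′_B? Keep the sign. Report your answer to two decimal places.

A: z(0.2687) = -0.617, z(0.6188) = 0.302, d' = -0.919
B: z(0.8000) = 0.842, z(0.4800) = -0.050, d' = 0.892
Δd' = d'_A − d'_B = -0.919 − 0.892 = -1.811
B has the higher sensitivity.

Δd′ = -1.81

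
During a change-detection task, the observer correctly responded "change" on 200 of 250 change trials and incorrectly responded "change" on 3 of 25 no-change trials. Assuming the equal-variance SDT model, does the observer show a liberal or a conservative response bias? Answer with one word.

conservative

z(H) = 0.842, z(FA) = -1.175
c = −½·(z(H) + z(FA)) = 0.1665
c > 0 → conservative criterion (biased toward responding “no”).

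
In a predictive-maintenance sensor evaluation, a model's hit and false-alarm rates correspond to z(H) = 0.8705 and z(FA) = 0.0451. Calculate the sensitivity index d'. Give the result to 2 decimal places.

d' = 0.83

d' = z(H) − z(FA) = 0.8705 − 0.0451 = 0.8254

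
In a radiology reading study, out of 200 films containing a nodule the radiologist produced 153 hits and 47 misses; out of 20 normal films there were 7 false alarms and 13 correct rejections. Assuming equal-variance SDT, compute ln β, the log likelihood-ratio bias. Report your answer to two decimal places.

H = 153/200 = 0.7650
FA = 7/20 = 0.3500
z(H) = z(0.7650) = 0.722
z(FA) = z(0.3500) = -0.385
ln β = −½·[z(H)² − z(FA)²] = −0.5 × (0.521 − 0.148) = -0.1865

ln β = -0.19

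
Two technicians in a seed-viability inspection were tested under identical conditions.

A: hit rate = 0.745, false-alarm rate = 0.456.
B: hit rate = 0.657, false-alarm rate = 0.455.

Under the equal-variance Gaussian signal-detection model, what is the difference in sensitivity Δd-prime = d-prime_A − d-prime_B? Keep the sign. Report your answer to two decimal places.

A: z(0.745) = 0.659, z(0.456) = -0.111, d' = 0.770
B: z(0.657) = 0.404, z(0.455) = -0.113, d' = 0.517
Δd' = d'_A − d'_B = 0.770 − 0.517 = 0.253
A has the higher sensitivity.

Δd-prime = 0.25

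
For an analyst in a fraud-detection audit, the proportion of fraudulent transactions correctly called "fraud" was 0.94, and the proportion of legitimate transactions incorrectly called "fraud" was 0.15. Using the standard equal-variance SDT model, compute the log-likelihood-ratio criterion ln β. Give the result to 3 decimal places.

ln β = -0.672

z(0.94) = 1.5548, z(0.15) = -1.0364
ln β = −½·[z(H)² − z(FA)²] = −0.5 × (2.4174 − 1.0741) = -0.67165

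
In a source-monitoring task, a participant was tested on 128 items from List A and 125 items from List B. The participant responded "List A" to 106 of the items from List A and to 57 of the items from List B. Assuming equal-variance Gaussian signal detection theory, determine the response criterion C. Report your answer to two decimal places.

C = -0.42

H = 106/128 = 0.8281
FA = 57/125 = 0.4560
Φ⁻¹(H) = 0.9467
Φ⁻¹(FA) = -0.1105
c = −½·[z(H) + z(FA)] = −0.5 × (0.9467 + (-0.1105)) = -0.4181
c < 0: the participant has a liberal response bias.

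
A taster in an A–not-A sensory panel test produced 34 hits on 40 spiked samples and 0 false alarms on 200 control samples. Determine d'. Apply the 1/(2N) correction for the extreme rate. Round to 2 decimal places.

d' = 3.84

The false-alarm rate is 0/200 = 0, so apply the 1/(2N) correction: FA → 1/(2·200) = 0.00250.
z(H) = z(0.85000) = 1.036
z(FA) = z(0.00250) = -2.807
d' = 1.036 − (-2.807) = 3.843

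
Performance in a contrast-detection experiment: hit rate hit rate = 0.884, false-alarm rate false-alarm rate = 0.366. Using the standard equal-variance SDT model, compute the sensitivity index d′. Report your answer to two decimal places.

d′ = 1.54

Φ⁻¹(H) = Φ⁻¹(0.884) = 1.195
Φ⁻¹(FA) = Φ⁻¹(0.366) = -0.342
d' = z(H) − z(FA) = 1.195 − (-0.342) = 1.537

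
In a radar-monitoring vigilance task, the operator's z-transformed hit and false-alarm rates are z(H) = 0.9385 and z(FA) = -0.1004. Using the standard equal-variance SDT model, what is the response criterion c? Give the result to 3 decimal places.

c = -0.419

c = −½·[z(H) + z(FA)] = −½·(0.9385 + (-0.1004)) = -0.41905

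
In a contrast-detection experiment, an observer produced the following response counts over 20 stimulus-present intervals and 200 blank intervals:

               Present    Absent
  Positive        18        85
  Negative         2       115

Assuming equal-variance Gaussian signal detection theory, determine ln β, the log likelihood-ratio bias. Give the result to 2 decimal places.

ln β = -0.80

H = 18/20 = 0.9000
FA = 85/200 = 0.4250
z(H) = z(0.9000) = 1.282
z(FA) = z(0.4250) = -0.189
ln β = −½·[z(H)² − z(FA)²] = −0.5 × (1.644 − 0.036) = -0.804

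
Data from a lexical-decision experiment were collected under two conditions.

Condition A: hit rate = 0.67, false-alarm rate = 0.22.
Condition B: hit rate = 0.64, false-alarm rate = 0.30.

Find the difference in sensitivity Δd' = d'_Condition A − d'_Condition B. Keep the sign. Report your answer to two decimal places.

Condition A: z(0.67) = 0.440, z(0.22) = -0.772, d' = 1.212
Condition B: z(0.64) = 0.358, z(0.30) = -0.524, d' = 0.882
Δd' = d'_Condition A − d'_Condition B = 1.212 − 0.882 = 0.330
Condition A has the higher sensitivity.

Δd' = 0.33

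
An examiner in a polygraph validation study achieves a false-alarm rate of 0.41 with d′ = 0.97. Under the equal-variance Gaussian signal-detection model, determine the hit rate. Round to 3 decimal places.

z(false-alarm rate) = z(0.41) = -0.2275
z(H) = z(FA) + d' = -0.2275 + 0.97 = 0.7425
hit rate = Φ(0.7425) = 0.7711

hit rate = 0.771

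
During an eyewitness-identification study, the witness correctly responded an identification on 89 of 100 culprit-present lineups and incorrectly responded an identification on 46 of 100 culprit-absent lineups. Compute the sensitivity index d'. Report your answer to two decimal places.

d' = 1.33

H = 89/100 = 0.8900
FA = 46/100 = 0.4600
z(0.8900) = 1.227, z(0.4600) = -0.100
d' = z(H) − z(FA) = 1.227 − (-0.100) = 1.327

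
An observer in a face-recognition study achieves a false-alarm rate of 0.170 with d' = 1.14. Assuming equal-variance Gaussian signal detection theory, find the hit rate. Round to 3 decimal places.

hit rate = 0.574

z(false-alarm rate) = z(0.170) = -0.9542
z(H) = z(FA) + d' = -0.9542 + 1.14 = 0.1858
hit rate = Φ(0.1858) = 0.5737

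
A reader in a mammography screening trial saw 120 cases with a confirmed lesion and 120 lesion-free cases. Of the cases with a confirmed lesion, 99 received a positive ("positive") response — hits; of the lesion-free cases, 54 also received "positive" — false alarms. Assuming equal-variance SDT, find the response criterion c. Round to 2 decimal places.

c = -0.40

H = 99/120 = 0.8250
FA = 54/120 = 0.4500
z(0.8250) = 0.9346, z(0.4500) = -0.1257
c = −½·[z(H) + z(FA)] = −0.5 × (0.9346 + (-0.1257)) = -0.40445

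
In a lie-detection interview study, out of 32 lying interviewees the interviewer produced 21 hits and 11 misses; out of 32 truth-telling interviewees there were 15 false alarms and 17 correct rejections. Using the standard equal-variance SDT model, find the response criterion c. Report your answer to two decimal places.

H = 21/32 = 0.6562
FA = 15/32 = 0.4688
z(H) = z(0.6562) = 0.4021
z(FA) = z(0.4688) = -0.0783
c = −½·[z(H) + z(FA)] = −0.5 × (0.4021 + (-0.0783)) = -0.1619
c < 0: the interviewer has a liberal response bias.

c = -0.16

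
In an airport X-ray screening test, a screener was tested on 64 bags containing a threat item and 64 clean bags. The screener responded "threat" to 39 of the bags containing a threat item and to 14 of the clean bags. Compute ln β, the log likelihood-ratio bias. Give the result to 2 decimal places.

H = 39/64 = 0.6094
FA = 14/64 = 0.2188
Φ⁻¹(H) = Φ⁻¹(0.6094) = 0.278
Φ⁻¹(FA) = Φ⁻¹(0.2188) = -0.776
ln β = −½·[z(H)² − z(FA)²] = −0.5 × (0.077 − 0.602) = 0.2625

ln β = 0.26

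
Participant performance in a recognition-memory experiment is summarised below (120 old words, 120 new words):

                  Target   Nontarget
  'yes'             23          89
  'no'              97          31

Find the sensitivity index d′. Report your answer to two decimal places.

H = 23/120 = 0.1917
FA = 89/120 = 0.7417
z(H) = z(0.1917) = -0.872
z(FA) = z(0.7417) = 0.649
d' = z(H) − z(FA) = -0.872 − 0.649 = -1.521

d′ = -1.52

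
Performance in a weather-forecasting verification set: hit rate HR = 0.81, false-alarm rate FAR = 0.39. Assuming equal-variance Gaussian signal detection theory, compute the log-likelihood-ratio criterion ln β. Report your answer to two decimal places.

Φ⁻¹(H) = Φ⁻¹(0.81) = 0.878
Φ⁻¹(FA) = Φ⁻¹(0.39) = -0.279
ln β = −½·[z(H)² − z(FA)²] = −0.5 × (0.771 − 0.078) = -0.3465

ln β = -0.35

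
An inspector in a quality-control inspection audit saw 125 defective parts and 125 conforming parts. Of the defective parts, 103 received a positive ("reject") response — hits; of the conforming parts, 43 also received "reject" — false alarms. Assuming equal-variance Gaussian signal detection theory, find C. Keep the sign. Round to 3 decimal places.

H = 103/125 = 0.8240
FA = 43/125 = 0.3440
z(H) = z(0.8240) = 0.9307
z(FA) = z(0.3440) = -0.4016
c = −½·[z(H) + z(FA)] = −0.5 × (0.9307 + (-0.4016)) = -0.26455
c < 0: the inspector has a liberal response bias.

C = -0.265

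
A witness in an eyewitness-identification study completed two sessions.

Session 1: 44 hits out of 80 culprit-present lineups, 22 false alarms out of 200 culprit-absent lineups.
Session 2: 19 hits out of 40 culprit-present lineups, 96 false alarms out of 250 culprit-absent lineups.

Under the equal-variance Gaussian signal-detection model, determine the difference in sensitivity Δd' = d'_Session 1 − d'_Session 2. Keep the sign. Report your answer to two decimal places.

Δd' = 1.12

Session 1: z(0.5500) = 0.126, z(0.1100) = -1.227, d' = 1.353
Session 2: z(0.4750) = -0.063, z(0.3840) = -0.295, d' = 0.232
Δd' = d'_Session 1 − d'_Session 2 = 1.353 − 0.232 = 1.121
Session 1 has the higher sensitivity.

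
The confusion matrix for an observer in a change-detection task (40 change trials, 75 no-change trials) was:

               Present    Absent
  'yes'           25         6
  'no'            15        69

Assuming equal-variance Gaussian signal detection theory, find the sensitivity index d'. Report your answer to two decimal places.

d' = 1.72

H = 25/40 = 0.6250
FA = 6/75 = 0.0800
z(H) = z(0.6250) = 0.319
z(FA) = z(0.0800) = -1.405
d' = z(H) − z(FA) = 0.319 − (-1.405) = 1.724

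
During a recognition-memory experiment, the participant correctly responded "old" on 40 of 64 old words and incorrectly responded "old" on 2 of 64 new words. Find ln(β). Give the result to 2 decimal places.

ln β = 1.68

H = 40/64 = 0.6250
FA = 2/64 = 0.0312
Φ⁻¹(H) = Φ⁻¹(0.6250) = 0.319
Φ⁻¹(FA) = Φ⁻¹(0.0312) = -1.863
ln β = −½·[z(H)² − z(FA)²] = −0.5 × (0.102 − 3.471) = 1.6845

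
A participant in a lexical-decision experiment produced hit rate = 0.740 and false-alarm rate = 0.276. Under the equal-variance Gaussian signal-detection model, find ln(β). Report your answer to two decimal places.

ln β = -0.03

z(0.740) = 0.643, z(0.276) = -0.595
ln β = −½·[z(H)² − z(FA)²] = −0.5 × (0.413 − 0.354) = -0.0295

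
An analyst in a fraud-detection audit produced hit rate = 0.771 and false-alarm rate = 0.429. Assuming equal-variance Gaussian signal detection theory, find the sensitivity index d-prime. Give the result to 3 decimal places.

d-prime = 0.921

Φ⁻¹(H) = Φ⁻¹(0.771) = 0.7421
Φ⁻¹(FA) = Φ⁻¹(0.429) = -0.1789
d' = z(H) − z(FA) = 0.7421 − (-0.1789) = 0.9210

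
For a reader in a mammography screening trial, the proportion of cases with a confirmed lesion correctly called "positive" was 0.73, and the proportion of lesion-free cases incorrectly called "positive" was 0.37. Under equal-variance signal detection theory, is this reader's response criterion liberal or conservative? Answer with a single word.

z(H) = 0.613, z(FA) = -0.332
c = −½·(z(H) + z(FA)) = -0.1405
c < 0 → liberal criterion (biased toward responding “yes”).

liberal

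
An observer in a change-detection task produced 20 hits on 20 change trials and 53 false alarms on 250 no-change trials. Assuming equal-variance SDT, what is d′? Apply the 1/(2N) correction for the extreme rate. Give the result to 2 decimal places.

d′ = 2.76

The hit rate is 20/20 = 1, so apply the 1/(2N) correction: H → 1 − 1/(2·20) = 0.97500.
z(H) = z(0.97500) = 1.960
z(FA) = z(0.21200) = -0.800
d' = 1.960 − (-0.800) = 2.760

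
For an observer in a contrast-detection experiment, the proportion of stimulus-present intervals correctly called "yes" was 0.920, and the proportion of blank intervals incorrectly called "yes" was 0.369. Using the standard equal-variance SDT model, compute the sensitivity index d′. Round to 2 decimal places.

d′ = 1.74

Φ⁻¹(0.920) = 1.405, Φ⁻¹(0.369) = -0.335
d' = z(H) − z(FA) = 1.405 − (-0.335) = 1.740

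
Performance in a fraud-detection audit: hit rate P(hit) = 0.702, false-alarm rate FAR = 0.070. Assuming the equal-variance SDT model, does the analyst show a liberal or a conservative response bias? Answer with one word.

conservative

z(H) = 0.530, z(FA) = -1.476
c = −½·(z(H) + z(FA)) = 0.473
c > 0 → conservative criterion (biased toward responding “no”).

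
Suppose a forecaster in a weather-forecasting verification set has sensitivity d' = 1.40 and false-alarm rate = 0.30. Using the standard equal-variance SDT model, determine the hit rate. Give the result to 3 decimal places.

z(false-alarm rate) = z(0.30) = -0.5244
z(H) = z(FA) + d' = -0.5244 + 1.40 = 0.8756
hit rate = Φ(0.8756) = 0.8094

hit rate = 0.809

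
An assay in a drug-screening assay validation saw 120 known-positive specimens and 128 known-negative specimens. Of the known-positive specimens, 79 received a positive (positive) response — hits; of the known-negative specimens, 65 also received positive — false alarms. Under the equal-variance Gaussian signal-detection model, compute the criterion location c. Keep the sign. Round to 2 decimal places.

c = -0.21

H = 79/120 = 0.6583
FA = 65/128 = 0.5078
z(H) = z(0.6583) = 0.4078
z(FA) = z(0.5078) = 0.0196
c = −½·[z(H) + z(FA)] = −0.5 × (0.4078 + 0.0196) = -0.2137
c < 0: the assay has a liberal response bias.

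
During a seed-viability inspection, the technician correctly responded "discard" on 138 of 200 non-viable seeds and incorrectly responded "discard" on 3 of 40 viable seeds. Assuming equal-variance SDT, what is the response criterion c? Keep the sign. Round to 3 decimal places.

c = 0.472

H = 138/200 = 0.6900
FA = 3/40 = 0.0750
z(0.6900) = 0.4959, z(0.0750) = -1.4395
c = −½·[z(H) + z(FA)] = −0.5 × (0.4959 + (-1.4395)) = 0.4718
c > 0: the technician has a conservative response bias.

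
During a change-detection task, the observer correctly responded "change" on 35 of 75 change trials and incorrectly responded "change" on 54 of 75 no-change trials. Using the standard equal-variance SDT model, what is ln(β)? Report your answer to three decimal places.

H = 35/75 = 0.4667
FA = 54/75 = 0.7200
z(0.4667) = -0.0836, z(0.7200) = 0.5828
ln β = −½·[z(H)² − z(FA)²] = −0.5 × (0.0070 − 0.3397) = 0.16635

ln β = 0.166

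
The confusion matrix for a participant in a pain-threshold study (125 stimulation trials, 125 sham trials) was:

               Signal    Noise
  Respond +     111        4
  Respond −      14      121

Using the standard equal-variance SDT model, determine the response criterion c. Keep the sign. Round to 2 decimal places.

H = 111/125 = 0.8880
FA = 4/125 = 0.0320
Φ⁻¹(H) = 1.216
Φ⁻¹(FA) = -1.852
c = −½·[z(H) + z(FA)] = −0.5 × (1.216 + (-1.852)) = 0.318

c = 0.32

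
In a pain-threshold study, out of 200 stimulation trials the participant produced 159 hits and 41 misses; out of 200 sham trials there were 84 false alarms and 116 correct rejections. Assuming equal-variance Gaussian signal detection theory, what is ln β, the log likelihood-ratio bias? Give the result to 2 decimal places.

H = 159/200 = 0.7950
FA = 84/200 = 0.4200
z(H) = z(0.7950) = 0.824
z(FA) = z(0.4200) = -0.202
ln β = −½·[z(H)² − z(FA)²] = −0.5 × (0.679 − 0.041) = -0.319

ln β = -0.32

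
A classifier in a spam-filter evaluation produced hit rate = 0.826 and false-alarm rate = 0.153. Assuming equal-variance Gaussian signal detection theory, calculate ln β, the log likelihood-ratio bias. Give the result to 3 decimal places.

z(0.826) = 0.9385, z(0.153) = -1.0237
ln β = −½·[z(H)² − z(FA)²] = −0.5 × (0.8808 − 1.0480) = 0.0836

ln β = 0.084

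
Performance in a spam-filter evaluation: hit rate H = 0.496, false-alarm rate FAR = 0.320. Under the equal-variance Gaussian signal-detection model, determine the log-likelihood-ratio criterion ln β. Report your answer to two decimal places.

ln β = 0.11

Φ⁻¹(H) = Φ⁻¹(0.496) = -0.010
Φ⁻¹(FA) = Φ⁻¹(0.320) = -0.468
ln β = −½·[z(H)² − z(FA)²] = −0.5 × (0.000 − 0.219) = 0.1095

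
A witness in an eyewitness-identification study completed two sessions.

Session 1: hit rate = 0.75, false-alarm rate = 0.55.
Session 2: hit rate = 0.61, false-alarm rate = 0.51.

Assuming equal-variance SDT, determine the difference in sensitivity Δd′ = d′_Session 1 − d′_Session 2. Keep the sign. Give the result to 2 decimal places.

Session 1: z(0.75) = 0.674, z(0.55) = 0.126, d' = 0.548
Session 2: z(0.61) = 0.279, z(0.51) = 0.025, d' = 0.254
Δd' = d'_Session 1 − d'_Session 2 = 0.548 − 0.254 = 0.294
Session 1 has the higher sensitivity.

Δd′ = 0.29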